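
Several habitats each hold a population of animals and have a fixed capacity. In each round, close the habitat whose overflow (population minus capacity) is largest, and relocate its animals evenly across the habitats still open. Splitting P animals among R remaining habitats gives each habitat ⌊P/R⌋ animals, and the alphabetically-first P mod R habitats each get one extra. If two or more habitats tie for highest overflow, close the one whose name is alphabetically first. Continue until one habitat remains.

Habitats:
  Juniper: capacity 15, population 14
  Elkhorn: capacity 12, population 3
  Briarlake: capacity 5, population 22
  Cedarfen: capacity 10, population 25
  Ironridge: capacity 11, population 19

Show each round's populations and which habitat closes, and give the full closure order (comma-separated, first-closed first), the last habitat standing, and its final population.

Round 1: Briarlake=22 Cedarfen=25 Elkhorn=3 Ironridge=19 Juniper=14 → close Briarlake (overflow 17)
  22÷4 = 5 each, +1 to first 2
Round 2: Cedarfen=31 Elkhorn=9 Ironridge=24 Juniper=19 → close Cedarfen (overflow 21)
  31÷3 = 10 each, +1 to first 1
Round 3: Elkhorn=20 Ironridge=34 Juniper=29 → close Ironridge (overflow 23)
  34÷2 = 17 each, +1 to first 0
Round 4: Elkhorn=37 Juniper=46 → close Juniper (overflow 31)
  46÷1 = 46 each, +1 to first 0

Closure order: Briarlake, Cedarfen, Ironridge, Juniper
Last habitat: Elkhorn with 83 animals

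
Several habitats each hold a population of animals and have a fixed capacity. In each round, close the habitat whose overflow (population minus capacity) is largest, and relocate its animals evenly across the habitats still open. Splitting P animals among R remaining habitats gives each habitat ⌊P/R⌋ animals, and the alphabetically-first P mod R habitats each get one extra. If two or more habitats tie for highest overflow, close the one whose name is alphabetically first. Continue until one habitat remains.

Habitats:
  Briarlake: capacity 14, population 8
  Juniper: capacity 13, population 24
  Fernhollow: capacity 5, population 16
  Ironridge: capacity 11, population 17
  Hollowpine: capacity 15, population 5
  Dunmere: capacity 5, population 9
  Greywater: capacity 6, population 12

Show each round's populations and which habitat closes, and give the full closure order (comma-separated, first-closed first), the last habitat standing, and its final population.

Round 1: Briarlake=8 Dunmere=9 Fernhollow=16 Greywater=12 Hollowpine=5 Ironridge=17 Juniper=24 → close Fernhollow (overflow 11)
  16÷6 = 2 each, +1 to first 4
Round 2: Briarlake=11 Dunmere=12 Greywater=15 Hollowpine=8 Ironridge=19 Juniper=26 → close Juniper (overflow 13)
  26÷5 = 5 each, +1 to first 1
Round 3: Briarlake=17 Dunmere=17 Greywater=20 Hollowpine=13 Ironridge=24 → close Greywater (overflow 14)
  20÷4 = 5 each, +1 to first 0
Round 4: Briarlake=22 Dunmere=22 Hollowpine=18 Ironridge=29 → close Ironridge (overflow 18)
  29÷3 = 9 each, +1 to first 2
Round 5: Briarlake=32 Dunmere=32 Hollowpine=27 → close Dunmere (overflow 27)
  32÷2 = 16 each, +1 to first 0
Round 6: Briarlake=48 Hollowpine=43 → close Briarlake (overflow 34)
  48÷1 = 48 each, +1 to first 0

Closure order: Fernhollow, Juniper, Greywater, Ironridge, Dunmere, Briarlake
Last habitat: Hollowpine with 91 animals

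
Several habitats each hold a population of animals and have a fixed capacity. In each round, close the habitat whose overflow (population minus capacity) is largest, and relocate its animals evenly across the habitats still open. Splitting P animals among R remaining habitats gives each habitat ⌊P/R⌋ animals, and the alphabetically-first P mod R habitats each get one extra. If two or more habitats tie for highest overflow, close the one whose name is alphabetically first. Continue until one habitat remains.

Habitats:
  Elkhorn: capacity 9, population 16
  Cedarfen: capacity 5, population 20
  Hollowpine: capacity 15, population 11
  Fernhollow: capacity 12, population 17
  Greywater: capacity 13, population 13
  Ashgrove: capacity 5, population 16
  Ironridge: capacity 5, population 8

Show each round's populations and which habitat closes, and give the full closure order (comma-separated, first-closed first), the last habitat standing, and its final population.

Closure order: Cedarfen, Ashgrove, Elkhorn, Fernhollow, Ironridge, Greywater
Last habitat: Hollowpine with 101 animals

Round 1: Ashgrove=16 Cedarfen=20 Elkhorn=16 Fernhollow=17 Greywater=13 Hollowpine=11 Ironridge=8 → close Cedarfen (overflow 15)
  20÷6 = 3 each, +1 to first 2
Round 2: Ashgrove=20 Elkhorn=20 Fernhollow=20 Greywater=16 Hollowpine=14 Ironridge=11 → close Ashgrove (overflow 15)
  20÷5 = 4 each, +1 to first 0
Round 3: Elkhorn=24 Fernhollow=24 Greywater=20 Hollowpine=18 Ironridge=15 → close Elkhorn (overflow 15)
  24÷4 = 6 each, +1 to first 0
Round 4: Fernhollow=30 Greywater=26 Hollowpine=24 Ironridge=21 → close Fernhollow (overflow 18)
  30÷3 = 10 each, +1 to first 0
Round 5: Greywater=36 Hollowpine=34 Ironridge=31 → close Ironridge (overflow 26)
  31÷2 = 15 each, +1 to first 1
Round 6: Greywater=52 Hollowpine=49 → close Greywater (overflow 39)
  52÷1 = 52 each, +1 to first 0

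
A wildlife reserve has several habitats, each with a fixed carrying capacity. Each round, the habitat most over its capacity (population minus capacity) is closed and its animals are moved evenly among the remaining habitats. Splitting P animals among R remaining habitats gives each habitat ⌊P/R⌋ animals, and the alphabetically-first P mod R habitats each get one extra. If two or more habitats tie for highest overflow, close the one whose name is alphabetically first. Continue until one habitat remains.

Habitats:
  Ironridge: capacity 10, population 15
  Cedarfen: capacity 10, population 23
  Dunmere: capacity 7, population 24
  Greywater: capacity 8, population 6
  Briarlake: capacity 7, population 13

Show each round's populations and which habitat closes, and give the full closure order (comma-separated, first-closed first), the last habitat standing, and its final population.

Closure order: Dunmere, Cedarfen, Briarlake, Ironridge
Last habitat: Greywater with 81 animals

Round 1: Briarlake=13 Cedarfen=23 Dunmere=24 Greywater=6 Ironridge=15 → close Dunmere (overflow 17)
  24÷4 = 6 each, +1 to first 0
Round 2: Briarlake=19 Cedarfen=29 Greywater=12 Ironridge=21 → close Cedarfen (overflow 19)
  29÷3 = 9 each, +1 to first 2
Round 3: Briarlake=29 Greywater=22 Ironridge=30 → close Briarlake (overflow 22)
  29÷2 = 14 each, +1 to first 1
Round 4: Greywater=37 Ironridge=44 → close Ironridge (overflow 34)
  44÷1 = 44 each, +1 to first 0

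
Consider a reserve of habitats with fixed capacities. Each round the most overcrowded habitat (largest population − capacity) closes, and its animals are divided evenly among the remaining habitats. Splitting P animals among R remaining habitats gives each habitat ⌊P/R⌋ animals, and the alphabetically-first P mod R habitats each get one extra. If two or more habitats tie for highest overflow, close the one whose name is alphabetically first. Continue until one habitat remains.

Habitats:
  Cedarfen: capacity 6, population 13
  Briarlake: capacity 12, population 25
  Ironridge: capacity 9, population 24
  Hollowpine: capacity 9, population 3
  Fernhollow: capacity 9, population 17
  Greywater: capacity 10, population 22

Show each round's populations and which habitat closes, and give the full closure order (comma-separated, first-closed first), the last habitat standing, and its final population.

Closure order: Ironridge, Briarlake, Greywater, Cedarfen, Fernhollow
Last habitat: Hollowpine with 104 animals

Round 1: Briarlake=25 Cedarfen=13 Fernhollow=17 Greywater=22 Hollowpine=3 Ironridge=24 → close Ironridge (overflow 15)
  24÷5 = 4 each, +1 to first 4
Round 2: Briarlake=30 Cedarfen=18 Fernhollow=22 Greywater=27 Hollowpine=7 → close Briarlake (overflow 18)
  30÷4 = 7 each, +1 to first 2
Round 3: Cedarfen=26 Fernhollow=30 Greywater=34 Hollowpine=14 → close Greywater (overflow 24)
  34÷3 = 11 each, +1 to first 1
Round 4: Cedarfen=38 Fernhollow=41 Hollowpine=25 → close Cedarfen (overflow 32)
  38÷2 = 19 each, +1 to first 0
Round 5: Fernhollow=60 Hollowpine=44 → close Fernhollow (overflow 51)
  60÷1 = 60 each, +1 to first 0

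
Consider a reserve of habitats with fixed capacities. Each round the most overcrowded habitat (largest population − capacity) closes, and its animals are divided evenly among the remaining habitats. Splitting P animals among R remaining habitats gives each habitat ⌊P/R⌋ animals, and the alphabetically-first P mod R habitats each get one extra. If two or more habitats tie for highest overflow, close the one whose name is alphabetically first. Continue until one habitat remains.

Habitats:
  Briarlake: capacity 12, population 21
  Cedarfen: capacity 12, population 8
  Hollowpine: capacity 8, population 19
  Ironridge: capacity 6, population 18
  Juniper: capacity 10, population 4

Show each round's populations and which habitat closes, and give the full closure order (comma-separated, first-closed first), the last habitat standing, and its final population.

Round 1: Briarlake=21 Cedarfen=8 Hollowpine=19 Ironridge=18 Juniper=4 → close Ironridge (overflow 12)
  18÷4 = 4 each, +1 to first 2
Round 2: Briarlake=26 Cedarfen=13 Hollowpine=23 Juniper=8 → close Hollowpine (overflow 15)
  23÷3 = 7 each, +1 to first 2
Round 3: Briarlake=34 Cedarfen=21 Juniper=15 → close Briarlake (overflow 22)
  34÷2 = 17 each, +1 to first 0
Round 4: Cedarfen=38 Juniper=32 → close Cedarfen (overflow 26)
  38÷1 = 38 each, +1 to first 0

Closure order: Ironridge, Hollowpine, Briarlake, Cedarfen
Last habitat: Juniper with 70 animals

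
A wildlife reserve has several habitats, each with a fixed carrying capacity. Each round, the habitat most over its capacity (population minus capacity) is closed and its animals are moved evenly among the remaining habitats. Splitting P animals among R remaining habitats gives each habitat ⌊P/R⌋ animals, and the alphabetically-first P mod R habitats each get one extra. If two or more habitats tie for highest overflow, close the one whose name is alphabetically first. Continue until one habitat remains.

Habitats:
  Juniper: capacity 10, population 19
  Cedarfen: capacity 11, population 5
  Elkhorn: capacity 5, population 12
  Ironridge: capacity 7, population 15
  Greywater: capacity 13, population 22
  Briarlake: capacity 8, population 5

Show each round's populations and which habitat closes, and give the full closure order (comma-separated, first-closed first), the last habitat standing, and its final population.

Round 1: Briarlake=5 Cedarfen=5 Elkhorn=12 Greywater=22 Ironridge=15 Juniper=19 → close Greywater (overflow 9)
  22÷5 = 4 each, +1 to first 2
Round 2: Briarlake=10 Cedarfen=10 Elkhorn=16 Ironridge=19 Juniper=23 → close Juniper (overflow 13)
  23÷4 = 5 each, +1 to first 3
Round 3: Briarlake=16 Cedarfen=16 Elkhorn=22 Ironridge=24 → close Elkhorn (overflow 17)
  22÷3 = 7 each, +1 to first 1
Round 4: Briarlake=24 Cedarfen=23 Ironridge=31 → close Ironridge (overflow 24)
  31÷2 = 15 each, +1 to first 1
Round 5: Briarlake=40 Cedarfen=38 → close Briarlake (overflow 32)
  40÷1 = 40 each, +1 to first 0

Closure order: Greywater, Juniper, Elkhorn, Ironridge, Briarlake
Last habitat: Cedarfen with 78 animals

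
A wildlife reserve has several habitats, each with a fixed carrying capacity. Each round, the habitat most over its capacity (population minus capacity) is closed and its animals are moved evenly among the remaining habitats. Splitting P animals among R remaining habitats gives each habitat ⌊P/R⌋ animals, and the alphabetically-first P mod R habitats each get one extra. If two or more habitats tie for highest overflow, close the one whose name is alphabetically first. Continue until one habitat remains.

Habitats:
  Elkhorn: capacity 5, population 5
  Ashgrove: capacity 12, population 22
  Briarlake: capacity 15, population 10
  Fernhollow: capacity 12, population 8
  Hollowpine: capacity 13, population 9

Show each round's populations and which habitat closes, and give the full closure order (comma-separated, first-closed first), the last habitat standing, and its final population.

Closure order: Ashgrove, Elkhorn, Briarlake, Fernhollow
Last habitat: Hollowpine with 54 animals

Round 1: Ashgrove=22 Briarlake=10 Elkhorn=5 Fernhollow=8 Hollowpine=9 → close Ashgrove (overflow 10)
  22÷4 = 5 each, +1 to first 2
Round 2: Briarlake=16 Elkhorn=11 Fernhollow=13 Hollowpine=14 → close Elkhorn (overflow 6)
  11÷3 = 3 each, +1 to first 2
Round 3: Briarlake=20 Fernhollow=17 Hollowpine=17 → close Briarlake (overflow 5)
  20÷2 = 10 each, +1 to first 0
Round 4: Fernhollow=27 Hollowpine=27 → close Fernhollow (overflow 15)
  27÷1 = 27 each, +1 to first 0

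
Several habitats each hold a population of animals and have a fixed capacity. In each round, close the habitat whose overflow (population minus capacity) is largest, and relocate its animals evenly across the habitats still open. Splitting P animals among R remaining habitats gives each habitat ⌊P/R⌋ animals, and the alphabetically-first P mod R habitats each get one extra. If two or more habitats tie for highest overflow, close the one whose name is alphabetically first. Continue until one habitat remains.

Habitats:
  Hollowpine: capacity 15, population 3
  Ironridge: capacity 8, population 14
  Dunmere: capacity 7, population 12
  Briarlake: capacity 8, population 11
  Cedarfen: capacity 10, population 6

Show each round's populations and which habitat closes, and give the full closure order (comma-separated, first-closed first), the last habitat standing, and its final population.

Round 1: Briarlake=11 Cedarfen=6 Dunmere=12 Hollowpine=3 Ironridge=14 → close Ironridge (overflow 6)
  14÷4 = 3 each, +1 to first 2
Round 2: Briarlake=15 Cedarfen=10 Dunmere=15 Hollowpine=6 → close Dunmere (overflow 8)
  15÷3 = 5 each, +1 to first 0
Round 3: Briarlake=20 Cedarfen=15 Hollowpine=11 → close Briarlake (overflow 12)
  20÷2 = 10 each, +1 to first 0
Round 4: Cedarfen=25 Hollowpine=21 → close Cedarfen (overflow 15)
  25÷1 = 25 each, +1 to first 0

Closure order: Ironridge, Dunmere, Briarlake, Cedarfen
Last habitat: Hollowpine with 46 animals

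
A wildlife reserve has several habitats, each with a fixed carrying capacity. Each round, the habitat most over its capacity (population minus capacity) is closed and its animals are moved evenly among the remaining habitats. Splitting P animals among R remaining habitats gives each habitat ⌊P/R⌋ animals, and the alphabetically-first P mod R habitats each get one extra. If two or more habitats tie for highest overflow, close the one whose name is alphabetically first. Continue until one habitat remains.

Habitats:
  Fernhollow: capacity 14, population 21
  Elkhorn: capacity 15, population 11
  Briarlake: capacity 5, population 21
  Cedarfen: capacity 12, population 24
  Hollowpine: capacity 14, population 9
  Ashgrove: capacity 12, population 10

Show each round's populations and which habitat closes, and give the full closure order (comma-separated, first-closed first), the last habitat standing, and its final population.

Closure order: Briarlake, Cedarfen, Fernhollow, Ashgrove, Elkhorn
Last habitat: Hollowpine with 96 animals

Round 1: Ashgrove=10 Briarlake=21 Cedarfen=24 Elkhorn=11 Fernhollow=21 Hollowpine=9 → close Briarlake (overflow 16)
  21÷5 = 4 each, +1 to first 1
Round 2: Ashgrove=15 Cedarfen=28 Elkhorn=15 Fernhollow=25 Hollowpine=13 → close Cedarfen (overflow 16)
  28÷4 = 7 each, +1 to first 0
Round 3: Ashgrove=22 Elkhorn=22 Fernhollow=32 Hollowpine=20 → close Fernhollow (overflow 18)
  32÷3 = 10 each, +1 to first 2
Round 4: Ashgrove=33 Elkhorn=33 Hollowpine=30 → close Ashgrove (overflow 21)
  33÷2 = 16 each, +1 to first 1
Round 5: Elkhorn=50 Hollowpine=46 → close Elkhorn (overflow 35)
  50÷1 = 50 each, +1 to first 0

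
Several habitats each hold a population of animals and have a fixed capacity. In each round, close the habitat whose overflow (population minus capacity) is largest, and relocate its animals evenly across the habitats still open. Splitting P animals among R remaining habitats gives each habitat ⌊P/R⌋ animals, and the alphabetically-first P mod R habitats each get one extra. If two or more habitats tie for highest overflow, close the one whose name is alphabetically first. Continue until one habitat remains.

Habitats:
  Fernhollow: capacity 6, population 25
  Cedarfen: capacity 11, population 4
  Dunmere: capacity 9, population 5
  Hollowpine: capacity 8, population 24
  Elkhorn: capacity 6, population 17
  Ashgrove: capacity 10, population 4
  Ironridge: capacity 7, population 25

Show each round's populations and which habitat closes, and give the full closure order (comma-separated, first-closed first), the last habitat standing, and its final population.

Closure order: Fernhollow, Ironridge, Hollowpine, Elkhorn, Ashgrove, Dunmere
Last habitat: Cedarfen with 104 animals

Round 1: Ashgrove=4 Cedarfen=4 Dunmere=5 Elkhorn=17 Fernhollow=25 Hollowpine=24 Ironridge=25 → close Fernhollow (overflow 19)
  25÷6 = 4 each, +1 to first 1
Round 2: Ashgrove=9 Cedarfen=8 Dunmere=9 Elkhorn=21 Hollowpine=28 Ironridge=29 → close Ironridge (overflow 22)
  29÷5 = 5 each, +1 to first 4
Round 3: Ashgrove=15 Cedarfen=14 Dunmere=15 Elkhorn=27 Hollowpine=33 → close Hollowpine (overflow 25)
  33÷4 = 8 each, +1 to first 1
Round 4: Ashgrove=24 Cedarfen=22 Dunmere=23 Elkhorn=35 → close Elkhorn (overflow 29)
  35÷3 = 11 each, +1 to first 2
Round 5: Ashgrove=36 Cedarfen=34 Dunmere=34 → close Ashgrove (overflow 26)
  36÷2 = 18 each, +1 to first 0
Round 6: Cedarfen=52 Dunmere=52 → close Dunmere (overflow 43)
  52÷1 = 52 each, +1 to first 0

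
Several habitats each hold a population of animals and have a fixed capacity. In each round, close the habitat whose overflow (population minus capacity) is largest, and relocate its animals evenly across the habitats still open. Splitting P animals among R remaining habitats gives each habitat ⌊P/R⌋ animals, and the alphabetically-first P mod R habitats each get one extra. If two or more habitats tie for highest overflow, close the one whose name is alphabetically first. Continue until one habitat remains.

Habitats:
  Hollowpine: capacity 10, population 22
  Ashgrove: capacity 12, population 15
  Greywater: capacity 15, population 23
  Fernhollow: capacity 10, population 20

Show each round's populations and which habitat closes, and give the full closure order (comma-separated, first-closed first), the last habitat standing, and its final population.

Round 1: Ashgrove=15 Fernhollow=20 Greywater=23 Hollowpine=22 → close Hollowpine (overflow 12)
  22÷3 = 7 each, +1 to first 1
Round 2: Ashgrove=23 Fernhollow=27 Greywater=30 → close Fernhollow (overflow 17)
  27÷2 = 13 each, +1 to first 1
Round 3: Ashgrove=37 Greywater=43 → close Greywater (overflow 28)
  43÷1 = 43 each, +1 to first 0

Closure order: Hollowpine, Fernhollow, Greywater
Last habitat: Ashgrove with 80 animals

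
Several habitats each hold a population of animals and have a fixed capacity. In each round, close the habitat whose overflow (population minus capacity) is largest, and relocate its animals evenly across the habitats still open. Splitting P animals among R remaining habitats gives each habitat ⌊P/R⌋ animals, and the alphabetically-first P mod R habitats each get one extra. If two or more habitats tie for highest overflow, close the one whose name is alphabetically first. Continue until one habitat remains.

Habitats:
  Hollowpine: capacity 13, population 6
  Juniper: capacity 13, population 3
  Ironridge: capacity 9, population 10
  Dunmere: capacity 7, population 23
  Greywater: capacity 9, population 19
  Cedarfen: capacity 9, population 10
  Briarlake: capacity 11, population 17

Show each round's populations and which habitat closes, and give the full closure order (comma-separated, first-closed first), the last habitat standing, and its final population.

Round 1: Briarlake=17 Cedarfen=10 Dunmere=23 Greywater=19 Hollowpine=6 Ironridge=10 Juniper=3 → close Dunmere (overflow 16)
  23÷6 = 3 each, +1 to first 5
Round 2: Briarlake=21 Cedarfen=14 Greywater=23 Hollowpine=10 Ironridge=14 Juniper=6 → close Greywater (overflow 14)
  23÷5 = 4 each, +1 to first 3
Round 3: Briarlake=26 Cedarfen=19 Hollowpine=15 Ironridge=18 Juniper=10 → close Briarlake (overflow 15)
  26÷4 = 6 each, +1 to first 2
Round 4: Cedarfen=26 Hollowpine=22 Ironridge=24 Juniper=16 → close Cedarfen (overflow 17)
  26÷3 = 8 each, +1 to first 2
Round 5: Hollowpine=31 Ironridge=33 Juniper=24 → close Ironridge (overflow 24)
  33÷2 = 16 each, +1 to first 1
Round 6: Hollowpine=48 Juniper=40 → close Hollowpine (overflow 35)
  48÷1 = 48 each, +1 to first 0

Closure order: Dunmere, Greywater, Briarlake, Cedarfen, Ironridge, Hollowpine
Last habitat: Juniper with 88 animals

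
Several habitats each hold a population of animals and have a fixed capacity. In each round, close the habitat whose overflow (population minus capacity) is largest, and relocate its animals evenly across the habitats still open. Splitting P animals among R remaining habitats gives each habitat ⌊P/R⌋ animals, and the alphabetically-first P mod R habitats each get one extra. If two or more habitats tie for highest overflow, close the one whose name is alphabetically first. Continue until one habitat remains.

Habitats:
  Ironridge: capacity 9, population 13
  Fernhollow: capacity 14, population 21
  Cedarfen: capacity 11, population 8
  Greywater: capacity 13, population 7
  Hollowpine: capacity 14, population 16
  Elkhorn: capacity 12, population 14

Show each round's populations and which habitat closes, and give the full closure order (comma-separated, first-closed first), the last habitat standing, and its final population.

Closure order: Fernhollow, Ironridge, Elkhorn, Hollowpine, Cedarfen
Last habitat: Greywater with 79 animals

Round 1: Cedarfen=8 Elkhorn=14 Fernhollow=21 Greywater=7 Hollowpine=16 Ironridge=13 → close Fernhollow (overflow 7)
  21÷5 = 4 each, +1 to first 1
Round 2: Cedarfen=13 Elkhorn=18 Greywater=11 Hollowpine=20 Ironridge=17 → close Ironridge (overflow 8)
  17÷4 = 4 each, +1 to first 1
Round 3: Cedarfen=18 Elkhorn=22 Greywater=15 Hollowpine=24 → close Elkhorn (overflow 10)
  22÷3 = 7 each, +1 to first 1
Round 4: Cedarfen=26 Greywater=22 Hollowpine=31 → close Hollowpine (overflow 17)
  31÷2 = 15 each, +1 to first 1
Round 5: Cedarfen=42 Greywater=37 → close Cedarfen (overflow 31)
  42÷1 = 42 each, +1 to first 0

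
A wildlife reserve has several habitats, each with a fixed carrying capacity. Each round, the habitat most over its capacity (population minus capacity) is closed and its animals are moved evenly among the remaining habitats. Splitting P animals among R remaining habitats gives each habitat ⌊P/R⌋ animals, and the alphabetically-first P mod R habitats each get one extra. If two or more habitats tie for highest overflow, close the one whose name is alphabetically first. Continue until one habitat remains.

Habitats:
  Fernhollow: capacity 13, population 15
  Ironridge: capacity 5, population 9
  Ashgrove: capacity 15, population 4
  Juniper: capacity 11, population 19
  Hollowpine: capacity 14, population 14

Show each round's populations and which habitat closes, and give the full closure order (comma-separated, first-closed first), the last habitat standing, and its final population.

Closure order: Juniper, Ironridge, Fernhollow, Hollowpine
Last habitat: Ashgrove with 61 animals

Round 1: Ashgrove=4 Fernhollow=15 Hollowpine=14 Ironridge=9 Juniper=19 → close Juniper (overflow 8)
  19÷4 = 4 each, +1 to first 3
Round 2: Ashgrove=9 Fernhollow=20 Hollowpine=19 Ironridge=13 → close Ironridge (overflow 8)
  13÷3 = 4 each, +1 to first 1
Round 3: Ashgrove=14 Fernhollow=24 Hollowpine=23 → close Fernhollow (overflow 11)
  24÷2 = 12 each, +1 to first 0
Round 4: Ashgrove=26 Hollowpine=35 → close Hollowpine (overflow 21)
  35÷1 = 35 each, +1 to first 0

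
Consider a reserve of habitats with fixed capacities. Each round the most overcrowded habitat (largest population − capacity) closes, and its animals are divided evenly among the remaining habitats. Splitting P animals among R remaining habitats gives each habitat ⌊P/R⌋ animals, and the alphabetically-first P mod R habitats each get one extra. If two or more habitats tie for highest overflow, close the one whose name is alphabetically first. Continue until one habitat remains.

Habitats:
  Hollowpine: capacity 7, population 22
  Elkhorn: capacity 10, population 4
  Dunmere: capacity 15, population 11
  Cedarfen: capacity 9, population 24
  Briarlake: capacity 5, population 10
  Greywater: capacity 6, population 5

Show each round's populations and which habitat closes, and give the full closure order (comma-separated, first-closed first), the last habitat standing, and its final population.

Round 1: Briarlake=10 Cedarfen=24 Dunmere=11 Elkhorn=4 Greywater=5 Hollowpine=22 → close Cedarfen (overflow 15)
  24÷5 = 4 each, +1 to first 4
Round 2: Briarlake=15 Dunmere=16 Elkhorn=9 Greywater=10 Hollowpine=26 → close Hollowpine (overflow 19)
  26÷4 = 6 each, +1 to first 2
Round 3: Briarlake=22 Dunmere=23 Elkhorn=15 Greywater=16 → close Briarlake (overflow 17)
  22÷3 = 7 each, +1 to first 1
Round 4: Dunmere=31 Elkhorn=22 Greywater=23 → close Greywater (overflow 17)
  23÷2 = 11 each, +1 to first 1
Round 5: Dunmere=43 Elkhorn=33 → close Dunmere (overflow 28)
  43÷1 = 43 each, +1 to first 0

Closure order: Cedarfen, Hollowpine, Briarlake, Greywater, Dunmere
Last habitat: Elkhorn with 76 animals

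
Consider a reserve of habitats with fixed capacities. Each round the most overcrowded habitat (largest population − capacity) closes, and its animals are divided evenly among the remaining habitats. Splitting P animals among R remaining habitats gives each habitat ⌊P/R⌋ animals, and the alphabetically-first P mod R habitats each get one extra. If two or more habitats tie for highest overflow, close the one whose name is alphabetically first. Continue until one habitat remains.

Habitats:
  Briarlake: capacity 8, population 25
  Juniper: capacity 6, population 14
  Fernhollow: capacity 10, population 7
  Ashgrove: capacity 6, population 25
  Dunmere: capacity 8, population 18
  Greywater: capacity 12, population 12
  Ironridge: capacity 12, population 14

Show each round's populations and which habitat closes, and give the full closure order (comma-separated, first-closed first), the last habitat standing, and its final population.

Closure order: Ashgrove, Briarlake, Dunmere, Juniper, Ironridge, Greywater
Last habitat: Fernhollow with 115 animals

Round 1: Ashgrove=25 Briarlake=25 Dunmere=18 Fernhollow=7 Greywater=12 Ironridge=14 Juniper=14 → close Ashgrove (overflow 19)
  25÷6 = 4 each, +1 to first 1
Round 2: Briarlake=30 Dunmere=22 Fernhollow=11 Greywater=16 Ironridge=18 Juniper=18 → close Briarlake (overflow 22)
  30÷5 = 6 each, +1 to first 0
Round 3: Dunmere=28 Fernhollow=17 Greywater=22 Ironridge=24 Juniper=24 → close Dunmere (overflow 20)
  28÷4 = 7 each, +1 to first 0
Round 4: Fernhollow=24 Greywater=29 Ironridge=31 Juniper=31 → close Juniper (overflow 25)
  31÷3 = 10 each, +1 to first 1
Round 5: Fernhollow=35 Greywater=39 Ironridge=41 → close Ironridge (overflow 29)
  41÷2 = 20 each, +1 to first 1
Round 6: Fernhollow=56 Greywater=59 → close Greywater (overflow 47)
  59÷1 = 59 each, +1 to first 0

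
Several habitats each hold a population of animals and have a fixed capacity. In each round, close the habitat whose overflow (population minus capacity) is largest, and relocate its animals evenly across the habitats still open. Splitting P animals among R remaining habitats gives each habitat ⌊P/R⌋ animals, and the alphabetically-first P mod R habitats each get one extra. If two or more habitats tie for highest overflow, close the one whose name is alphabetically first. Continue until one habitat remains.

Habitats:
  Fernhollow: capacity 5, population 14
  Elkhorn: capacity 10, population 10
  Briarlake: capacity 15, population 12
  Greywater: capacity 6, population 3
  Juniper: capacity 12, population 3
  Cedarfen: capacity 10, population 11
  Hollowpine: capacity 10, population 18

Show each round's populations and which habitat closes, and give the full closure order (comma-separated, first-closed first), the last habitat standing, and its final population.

Closure order: Fernhollow, Hollowpine, Cedarfen, Elkhorn, Briarlake, Greywater
Last habitat: Juniper with 71 animals

Round 1: Briarlake=12 Cedarfen=11 Elkhorn=10 Fernhollow=14 Greywater=3 Hollowpine=18 Juniper=3 → close Fernhollow (overflow 9)
  14÷6 = 2 each, +1 to first 2
Round 2: Briarlake=15 Cedarfen=14 Elkhorn=12 Greywater=5 Hollowpine=20 Juniper=5 → close Hollowpine (overflow 10)
  20÷5 = 4 each, +1 to first 0
Round 3: Briarlake=19 Cedarfen=18 Elkhorn=16 Greywater=9 Juniper=9 → close Cedarfen (overflow 8)
  18÷4 = 4 each, +1 to first 2
Round 4: Briarlake=24 Elkhorn=21 Greywater=13 Juniper=13 → close Elkhorn (overflow 11)
  21÷3 = 7 each, +1 to first 0
Round 5: Briarlake=31 Greywater=20 Juniper=20 → close Briarlake (overflow 16)
  31÷2 = 15 each, +1 to first 1
Round 6: Greywater=36 Juniper=35 → close Greywater (overflow 30)
  36÷1 = 36 each, +1 to first 0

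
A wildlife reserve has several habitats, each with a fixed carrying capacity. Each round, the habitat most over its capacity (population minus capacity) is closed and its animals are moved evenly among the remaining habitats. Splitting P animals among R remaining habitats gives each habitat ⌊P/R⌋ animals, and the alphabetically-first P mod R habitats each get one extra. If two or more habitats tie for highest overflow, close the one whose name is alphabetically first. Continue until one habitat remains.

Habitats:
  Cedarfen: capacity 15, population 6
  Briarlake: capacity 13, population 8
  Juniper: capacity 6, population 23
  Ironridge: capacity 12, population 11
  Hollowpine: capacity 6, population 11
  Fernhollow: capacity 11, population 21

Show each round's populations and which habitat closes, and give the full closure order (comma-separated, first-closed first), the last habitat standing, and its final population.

Round 1: Briarlake=8 Cedarfen=6 Fernhollow=21 Hollowpine=11 Ironridge=11 Juniper=23 → close Juniper (overflow 17)
  23÷5 = 4 each, +1 to first 3
Round 2: Briarlake=13 Cedarfen=11 Fernhollow=26 Hollowpine=15 Ironridge=15 → close Fernhollow (overflow 15)
  26÷4 = 6 each, +1 to first 2
Round 3: Briarlake=20 Cedarfen=18 Hollowpine=21 Ironridge=21 → close Hollowpine (overflow 15)
  21÷3 = 7 each, +1 to first 0
Round 4: Briarlake=27 Cedarfen=25 Ironridge=28 → close Ironridge (overflow 16)
  28÷2 = 14 each, +1 to first 0
Round 5: Briarlake=41 Cedarfen=39 → close Briarlake (overflow 28)
  41÷1 = 41 each, +1 to first 0

Closure order: Juniper, Fernhollow, Hollowpine, Ironridge, Briarlake
Last habitat: Cedarfen with 80 animals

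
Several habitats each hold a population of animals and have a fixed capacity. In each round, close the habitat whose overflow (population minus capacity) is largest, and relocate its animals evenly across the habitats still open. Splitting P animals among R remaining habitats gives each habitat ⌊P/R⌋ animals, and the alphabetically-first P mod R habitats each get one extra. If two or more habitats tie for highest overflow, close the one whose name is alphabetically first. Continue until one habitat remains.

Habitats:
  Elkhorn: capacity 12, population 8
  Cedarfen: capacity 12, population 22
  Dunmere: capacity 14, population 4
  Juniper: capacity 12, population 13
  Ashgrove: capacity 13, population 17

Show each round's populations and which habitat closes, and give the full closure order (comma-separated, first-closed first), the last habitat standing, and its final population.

Closure order: Cedarfen, Ashgrove, Juniper, Elkhorn
Last habitat: Dunmere with 64 animals

Round 1: Ashgrove=17 Cedarfen=22 Dunmere=4 Elkhorn=8 Juniper=13 → close Cedarfen (overflow 10)
  22÷4 = 5 each, +1 to first 2
Round 2: Ashgrove=23 Dunmere=10 Elkhorn=13 Juniper=18 → close Ashgrove (overflow 10)
  23÷3 = 7 each, +1 to first 2
Round 3: Dunmere=18 Elkhorn=21 Juniper=25 → close Juniper (overflow 13)
  25÷2 = 12 each, +1 to first 1
Round 4: Dunmere=31 Elkhorn=33 → close Elkhorn (overflow 21)
  33÷1 = 33 each, +1 to first 0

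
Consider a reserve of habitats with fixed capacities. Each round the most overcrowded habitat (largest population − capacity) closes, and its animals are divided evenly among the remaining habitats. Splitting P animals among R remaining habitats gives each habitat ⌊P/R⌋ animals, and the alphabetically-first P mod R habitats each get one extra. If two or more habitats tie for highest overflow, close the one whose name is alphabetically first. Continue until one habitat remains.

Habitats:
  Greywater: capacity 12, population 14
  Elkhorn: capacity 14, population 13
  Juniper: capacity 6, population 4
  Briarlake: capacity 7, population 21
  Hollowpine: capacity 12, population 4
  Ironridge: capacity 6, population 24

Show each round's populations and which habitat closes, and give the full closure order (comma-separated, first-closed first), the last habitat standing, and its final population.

Round 1: Briarlake=21 Elkhorn=13 Greywater=14 Hollowpine=4 Ironridge=24 Juniper=4 → close Ironridge (overflow 18)
  24÷5 = 4 each, +1 to first 4
Round 2: Briarlake=26 Elkhorn=18 Greywater=19 Hollowpine=9 Juniper=8 → close Briarlake (overflow 19)
  26÷4 = 6 each, +1 to first 2
Round 3: Elkhorn=25 Greywater=26 Hollowpine=15 Juniper=14 → close Greywater (overflow 14)
  26÷3 = 8 each, +1 to first 2
Round 4: Elkhorn=34 Hollowpine=24 Juniper=22 → close Elkhorn (overflow 20)
  34÷2 = 17 each, +1 to first 0
Round 5: Hollowpine=41 Juniper=39 → close Juniper (overflow 33)
  39÷1 = 39 each, +1 to first 0

Closure order: Ironridge, Briarlake, Greywater, Elkhorn, Juniper
Last habitat: Hollowpine with 80 animals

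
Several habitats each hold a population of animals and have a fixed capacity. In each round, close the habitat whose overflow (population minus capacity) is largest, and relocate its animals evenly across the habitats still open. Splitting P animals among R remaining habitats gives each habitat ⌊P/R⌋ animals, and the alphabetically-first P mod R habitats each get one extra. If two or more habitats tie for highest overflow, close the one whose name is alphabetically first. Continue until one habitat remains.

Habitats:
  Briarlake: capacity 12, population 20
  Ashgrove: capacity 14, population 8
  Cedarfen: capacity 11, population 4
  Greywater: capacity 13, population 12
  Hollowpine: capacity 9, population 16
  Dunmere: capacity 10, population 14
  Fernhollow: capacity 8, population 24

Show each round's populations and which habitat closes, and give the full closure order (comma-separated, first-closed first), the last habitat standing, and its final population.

Round 1: Ashgrove=8 Briarlake=20 Cedarfen=4 Dunmere=14 Fernhollow=24 Greywater=12 Hollowpine=16 → close Fernhollow (overflow 16)
  24÷6 = 4 each, +1 to first 0
Round 2: Ashgrove=12 Briarlake=24 Cedarfen=8 Dunmere=18 Greywater=16 Hollowpine=20 → close Briarlake (overflow 12)
  24÷5 = 4 each, +1 to first 4
Round 3: Ashgrove=17 Cedarfen=13 Dunmere=23 Greywater=21 Hollowpine=24 → close Hollowpine (overflow 15)
  24÷4 = 6 each, +1 to first 0
Round 4: Ashgrove=23 Cedarfen=19 Dunmere=29 Greywater=27 → close Dunmere (overflow 19)
  29÷3 = 9 each, +1 to first 2
Round 5: Ashgrove=33 Cedarfen=29 Greywater=36 → close Greywater (overflow 23)
  36÷2 = 18 each, +1 to first 0
Round 6: Ashgrove=51 Cedarfen=47 → close Ashgrove (overflow 37)
  51÷1 = 51 each, +1 to first 0

Closure order: Fernhollow, Briarlake, Hollowpine, Dunmere, Greywater, Ashgrove
Last habitat: Cedarfen with 98 animals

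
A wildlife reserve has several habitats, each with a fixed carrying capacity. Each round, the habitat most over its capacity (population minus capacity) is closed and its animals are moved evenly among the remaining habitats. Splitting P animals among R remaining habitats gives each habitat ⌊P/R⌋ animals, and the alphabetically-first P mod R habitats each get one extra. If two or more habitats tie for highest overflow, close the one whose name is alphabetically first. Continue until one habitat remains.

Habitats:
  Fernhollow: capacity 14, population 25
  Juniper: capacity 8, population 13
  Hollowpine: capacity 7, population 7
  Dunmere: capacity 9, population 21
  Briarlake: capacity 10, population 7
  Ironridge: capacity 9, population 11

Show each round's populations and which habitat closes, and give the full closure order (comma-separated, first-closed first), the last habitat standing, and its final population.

Closure order: Dunmere, Fernhollow, Juniper, Ironridge, Hollowpine
Last habitat: Briarlake with 84 animals

Round 1: Briarlake=7 Dunmere=21 Fernhollow=25 Hollowpine=7 Ironridge=11 Juniper=13 → close Dunmere (overflow 12)
  21÷5 = 4 each, +1 to first 1
Round 2: Briarlake=12 Fernhollow=29 Hollowpine=11 Ironridge=15 Juniper=17 → close Fernhollow (overflow 15)
  29÷4 = 7 each, +1 to first 1
Round 3: Briarlake=20 Hollowpine=18 Ironridge=22 Juniper=24 → close Juniper (overflow 16)
  24÷3 = 8 each, +1 to first 0
Round 4: Briarlake=28 Hollowpine=26 Ironridge=30 → close Ironridge (overflow 21)
  30÷2 = 15 each, +1 to first 0
Round 5: Briarlake=43 Hollowpine=41 → close Hollowpine (overflow 34)
  41÷1 = 41 each, +1 to first 0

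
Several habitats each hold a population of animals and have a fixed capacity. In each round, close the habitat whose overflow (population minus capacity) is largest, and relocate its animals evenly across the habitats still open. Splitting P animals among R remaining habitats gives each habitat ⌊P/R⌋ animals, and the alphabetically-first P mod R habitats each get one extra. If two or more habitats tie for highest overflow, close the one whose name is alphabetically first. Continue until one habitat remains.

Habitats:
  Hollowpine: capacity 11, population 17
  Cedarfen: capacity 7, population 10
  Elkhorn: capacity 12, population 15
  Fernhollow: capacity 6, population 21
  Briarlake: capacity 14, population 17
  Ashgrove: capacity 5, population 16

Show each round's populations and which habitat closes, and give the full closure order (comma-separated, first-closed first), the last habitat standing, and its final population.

Closure order: Fernhollow, Ashgrove, Hollowpine, Briarlake, Cedarfen
Last habitat: Elkhorn with 96 animals

Round 1: Ashgrove=16 Briarlake=17 Cedarfen=10 Elkhorn=15 Fernhollow=21 Hollowpine=17 → close Fernhollow (overflow 15)
  21÷5 = 4 each, +1 to first 1
Round 2: Ashgrove=21 Briarlake=21 Cedarfen=14 Elkhorn=19 Hollowpine=21 → close Ashgrove (overflow 16)
  21÷4 = 5 each, +1 to first 1
Round 3: Briarlake=27 Cedarfen=19 Elkhorn=24 Hollowpine=26 → close Hollowpine (overflow 15)
  26÷3 = 8 each, +1 to first 2
Round 4: Briarlake=36 Cedarfen=28 Elkhorn=32 → close Briarlake (overflow 22)
  36÷2 = 18 each, +1 to first 0
Round 5: Cedarfen=46 Elkhorn=50 → close Cedarfen (overflow 39)
  46÷1 = 46 each, +1 to first 0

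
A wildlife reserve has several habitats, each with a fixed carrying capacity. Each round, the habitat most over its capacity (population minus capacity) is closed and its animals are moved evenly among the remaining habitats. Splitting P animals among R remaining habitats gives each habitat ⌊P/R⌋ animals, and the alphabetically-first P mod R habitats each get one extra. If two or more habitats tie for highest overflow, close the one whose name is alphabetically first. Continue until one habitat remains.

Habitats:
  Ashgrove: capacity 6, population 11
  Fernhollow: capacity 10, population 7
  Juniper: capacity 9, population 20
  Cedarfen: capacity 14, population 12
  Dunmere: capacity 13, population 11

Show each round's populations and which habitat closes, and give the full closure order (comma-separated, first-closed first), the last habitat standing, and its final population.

Closure order: Juniper, Ashgrove, Cedarfen, Dunmere
Last habitat: Fernhollow with 61 animals

Round 1: Ashgrove=11 Cedarfen=12 Dunmere=11 Fernhollow=7 Juniper=20 → close Juniper (overflow 11)
  20÷4 = 5 each, +1 to first 0
Round 2: Ashgrove=16 Cedarfen=17 Dunmere=16 Fernhollow=12 → close Ashgrove (overflow 10)
  16÷3 = 5 each, +1 to first 1
Round 3: Cedarfen=23 Dunmere=21 Fernhollow=17 → close Cedarfen (overflow 9)
  23÷2 = 11 each, +1 to first 1
Round 4: Dunmere=33 Fernhollow=28 → close Dunmere (overflow 20)
  33÷1 = 33 each, +1 to first 0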